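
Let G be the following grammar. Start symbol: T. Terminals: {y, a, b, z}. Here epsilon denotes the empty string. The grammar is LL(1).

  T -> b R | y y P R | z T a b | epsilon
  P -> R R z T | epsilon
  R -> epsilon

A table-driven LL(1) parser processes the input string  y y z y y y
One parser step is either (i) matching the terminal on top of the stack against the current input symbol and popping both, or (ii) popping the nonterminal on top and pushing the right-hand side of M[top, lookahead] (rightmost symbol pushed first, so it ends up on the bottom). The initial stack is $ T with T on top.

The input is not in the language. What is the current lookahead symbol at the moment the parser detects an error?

      Stack        Input          Action
   1  $ T          y y z y y y $  expand T -> y y P R
   2  $ R P y y    y y z y y y $  match y
   3  $ R P y      y z y y y $    match y
   4  $ R P        z y y y $      expand P -> R R z T
   5  $ R T z R R  z y y y $      expand R -> epsilon
   6  $ R T z R    z y y y $      expand R -> epsilon
   7  $ R T z      z y y y $      match z
   8  $ R T        y y y $        expand T -> y y P R
   9  $ R R P y y  y y y $        match y
  10  $ R R P y    y y $          match y
  11  $ R R P      y $            error: M[P, y] is empty

y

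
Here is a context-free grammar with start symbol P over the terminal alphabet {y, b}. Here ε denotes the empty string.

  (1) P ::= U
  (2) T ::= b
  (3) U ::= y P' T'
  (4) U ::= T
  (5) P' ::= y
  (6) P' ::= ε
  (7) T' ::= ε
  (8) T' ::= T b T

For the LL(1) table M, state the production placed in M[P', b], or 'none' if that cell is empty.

P' ::= ε

FIRST(T): from T::=b we get {b}. So FIRST(T) = {b}.
FIRST(P'): from P'::=y we get {y}; from P'::=ε we get {ε}. So FIRST(P') = {ε, y}.
FIRST(U): from U::=y P' T' we get {y}; from U::=T we get {b}. So FIRST(U) = {b, y}.
FIRST(T'): from T'::=ε we get {ε}; from T'::=T b T we get {b}. So FIRST(T') = {ε, b}.
FIRST(P): from P::=U we get {b, y}. So FIRST(P) = {b, y}.
FOLLOW(P) includes $ since P is the start symbol.
FOLLOW(U): in P::=U, the suffix after U is empty, so FOLLOW(U) ⊇ FOLLOW(P) = {$}. Thus FOLLOW(U) = {$}.
FOLLOW(P'): in U::=y P' T', P' is followed by T' with FIRST {ε, b}; in U::=y P' T', the suffix after P' is nullable, so FOLLOW(P') ⊇ FOLLOW(U) = {$}. Thus FOLLOW(P') = {$, b}.
For P' ::= y: FIRST(y) = {y}, so it goes in M[P', t] for t ∈ {y}.
For P' ::= ε: FIRST(ε) = {ε}, so it goes in M[P', t] for t ∈ {}; since ε ∈ FIRST, also for every t ∈ FOLLOW(P') = {$, b}.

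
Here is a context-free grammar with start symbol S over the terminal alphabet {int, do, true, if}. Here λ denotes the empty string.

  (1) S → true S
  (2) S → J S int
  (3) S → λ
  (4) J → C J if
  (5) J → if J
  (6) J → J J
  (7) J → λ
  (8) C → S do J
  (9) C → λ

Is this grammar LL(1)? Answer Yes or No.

No

FIRST(S) = {λ, do, if, int, true}
FIRST(J) = {λ, do, if, int, true}
FIRST(C) = {λ, do, if, int, true}
FOLLOW(S) = {$, do, int}
FOLLOW(J) = {do, if, int, true}
FOLLOW(C) = {do, if, int, true}
Cell M[C, do] receives both C → S do J and C → λ — the grammar is not LL(1).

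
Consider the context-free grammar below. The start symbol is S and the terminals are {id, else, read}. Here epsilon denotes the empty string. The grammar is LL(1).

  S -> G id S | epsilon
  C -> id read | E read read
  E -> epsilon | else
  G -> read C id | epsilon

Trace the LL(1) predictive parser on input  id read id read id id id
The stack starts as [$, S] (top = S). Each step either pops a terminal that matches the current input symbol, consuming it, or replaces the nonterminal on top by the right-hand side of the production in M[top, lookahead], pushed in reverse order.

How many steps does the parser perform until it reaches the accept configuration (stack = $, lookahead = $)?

      Stack              Input                       Action
   1  $ S                id read id read id id id $  expand S -> G id S
   2  $ S id G           id read id read id id id $  expand G -> epsilon
   3  $ S id             id read id read id id id $  match id
   4  $ S                read id read id id id $     expand S -> G id S
   5  $ S id G           read id read id id id $     expand G -> read C id
   6  $ S id id C read   read id read id id id $     match read
   7  $ S id id C        id read id id id $          expand C -> id read
   8  $ S id id read id  id read id id id $          match id
   9  $ S id id read     read id id id $             match read
  10  $ S id id          id id id $                  match id
  11  $ S id             id id $                     match id
  12  $ S                id $                        expand S -> G id S
  13  $ S id G           id $                        expand G -> epsilon
  14  $ S id             id $                        match id
  15  $ S                $                           expand S -> epsilon
Accept reached after 15 steps.

15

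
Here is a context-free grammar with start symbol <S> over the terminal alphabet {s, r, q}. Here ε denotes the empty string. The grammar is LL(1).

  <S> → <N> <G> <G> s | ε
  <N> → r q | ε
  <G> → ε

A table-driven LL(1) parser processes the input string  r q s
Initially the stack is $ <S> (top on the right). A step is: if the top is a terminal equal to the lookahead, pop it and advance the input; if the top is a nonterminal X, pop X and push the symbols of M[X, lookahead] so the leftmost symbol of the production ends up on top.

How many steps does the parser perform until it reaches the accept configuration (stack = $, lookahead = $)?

     Stack            Input    Action
  1  $ <S>            r q s $  expand <S> → <N> <G> <G> s
  2  $ s <G> <G> <N>  r q s $  expand <N> → r q
  3  $ s <G> <G> q r  r q s $  match r
  4  $ s <G> <G> q    q s $    match q
  5  $ s <G> <G>      s $      expand <G> → ε
  6  $ s <G>          s $      expand <G> → ε
  7  $ s              s $      match s
Accept reached after 7 steps.

7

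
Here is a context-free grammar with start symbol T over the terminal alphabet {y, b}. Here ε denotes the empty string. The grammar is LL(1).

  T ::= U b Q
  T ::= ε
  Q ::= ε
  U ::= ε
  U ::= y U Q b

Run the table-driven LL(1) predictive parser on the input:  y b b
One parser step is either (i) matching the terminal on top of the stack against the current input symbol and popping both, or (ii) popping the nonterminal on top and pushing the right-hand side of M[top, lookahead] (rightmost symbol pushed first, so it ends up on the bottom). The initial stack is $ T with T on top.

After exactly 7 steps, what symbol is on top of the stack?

Q

     Stack          Input    Action
  1  $ T            y b b $  expand T ::= U b Q
  2  $ Q b U        y b b $  expand U ::= y U Q b
  3  $ Q b b Q U y  y b b $  match y
  4  $ Q b b Q U    b b $    expand U ::= ε
  5  $ Q b b Q      b b $    expand Q ::= ε
  6  $ Q b b        b b $    match b
  7  $ Q b          b $      match b
Stack after step 7: $ Q (top = Q).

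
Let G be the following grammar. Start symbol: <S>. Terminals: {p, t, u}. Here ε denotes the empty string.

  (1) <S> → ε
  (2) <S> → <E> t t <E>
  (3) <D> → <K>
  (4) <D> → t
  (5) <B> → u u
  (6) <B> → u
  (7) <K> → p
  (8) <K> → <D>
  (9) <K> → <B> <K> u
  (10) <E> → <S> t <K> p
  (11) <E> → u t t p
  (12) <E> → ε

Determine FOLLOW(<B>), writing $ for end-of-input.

{p, t, u}

FIRST(<B>): from <B>→u u we get {u}; from <B>→u we get {u}. So FIRST(<B>) = {u}.
FIRST(<S>): from <S>→ε we get {ε}; from <S>→<E> t t <E> we get {t, u}. So FIRST(<S>) = {ε, t, u}.
FIRST(<E>): from <E>→<S> t <K> p we get {t, u}; from <E>→u t t p we get {u}; from <E>→ε we get {ε}. So FIRST(<E>) = {ε, t, u}.
FIRST(<D>): from <D>→<K> we get {p, t, u}; from <D>→t we get {t}. So FIRST(<D>) = {p, t, u}.
FIRST(<K>): from <K>→p we get {p}; from <K>→<D> we get {p, t, u}; from <K>→<B> <K> u we get {u}. So FIRST(<K>) = {p, t, u}.
FOLLOW(<S>) includes $ since <S> is the start symbol.
FOLLOW(<S>): in <E>→<S> t <K> p, <S> is followed by t <K> p with FIRST {t}. Thus FOLLOW(<S>) = {$, t}.
FOLLOW(<B>): in <K>→<B> <K> u, <B> is followed by <K> u with FIRST {p, t, u}. Thus FOLLOW(<B>) = {p, t, u}.
FOLLOW(<E>): in <S>→<E> t t <E> (occurrence 1), <E> is followed by t t <E> with FIRST {t}; in <S>→<E> t t <E> (occurrence 2), the suffix after <E> is empty, so FOLLOW(<E>) ⊇ FOLLOW(<S>) = {$, t}. Thus FOLLOW(<E>) = {$, t}.
FOLLOW(<D>): in <K>→<D>, the suffix after <D> is empty, so FOLLOW(<D>) ⊇ FOLLOW(<K>) = {p, u}. Thus FOLLOW(<D>) = {p, u}.
FOLLOW(<K>): in <D>→<K>, the suffix after <K> is empty, so FOLLOW(<K>) ⊇ FOLLOW(<D>) = {p, u}; in <K>→<B> <K> u, <K> is followed by u with FIRST {u}; in <E>→<S> t <K> p, <K> is followed by p with FIRST {p}. Thus FOLLOW(<K>) = {p, u}.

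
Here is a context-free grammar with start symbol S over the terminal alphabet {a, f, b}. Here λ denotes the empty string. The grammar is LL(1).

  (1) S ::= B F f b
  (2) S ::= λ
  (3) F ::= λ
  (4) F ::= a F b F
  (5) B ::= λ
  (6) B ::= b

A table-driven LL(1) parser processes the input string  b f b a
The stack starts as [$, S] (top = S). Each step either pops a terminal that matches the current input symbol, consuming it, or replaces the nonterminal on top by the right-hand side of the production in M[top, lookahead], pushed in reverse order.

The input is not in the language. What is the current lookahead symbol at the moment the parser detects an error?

     Stack      Input      Action
  1  $ S        b f b a $  expand S ::= B F f b
  2  $ b f F B  b f b a $  expand B ::= b
  3  $ b f F b  b f b a $  match b
  4  $ b f F    f b a $    expand F ::= λ
  5  $ b f      f b a $    match f
  6  $ b        b a $      match b
  7  $          a $        error: stack empty but input remains

a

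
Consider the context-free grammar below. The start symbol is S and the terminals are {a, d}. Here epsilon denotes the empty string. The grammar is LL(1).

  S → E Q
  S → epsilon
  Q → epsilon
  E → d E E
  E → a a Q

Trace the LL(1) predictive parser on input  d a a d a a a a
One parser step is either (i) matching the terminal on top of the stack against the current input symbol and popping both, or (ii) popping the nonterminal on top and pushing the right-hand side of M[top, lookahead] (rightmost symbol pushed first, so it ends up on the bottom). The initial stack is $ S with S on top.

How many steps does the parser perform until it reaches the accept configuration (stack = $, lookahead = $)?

step 1: stack=$ S  input=d a a d a a a a $  — expand S → E Q
step 2: stack=$ Q E  input=d a a d a a a a $  — expand E → d E E
step 3: stack=$ Q E E d  input=d a a d a a a a $  — match d
step 4: stack=$ Q E E  input=a a d a a a a $  — expand E → a a Q
step 5: stack=$ Q E Q a a  input=a a d a a a a $  — match a
step 6: stack=$ Q E Q a  input=a d a a a a $  — match a
step 7: stack=$ Q E Q  input=d a a a a $  — expand Q → epsilon
step 8: stack=$ Q E  input=d a a a a $  — expand E → d E E
step 9: stack=$ Q E E d  input=d a a a a $  — match d
step 10: stack=$ Q E E  input=a a a a $  — expand E → a a Q
step 11: stack=$ Q E Q a a  input=a a a a $  — match a
step 12: stack=$ Q E Q a  input=a a a $  — match a
step 13: stack=$ Q E Q  input=a a $  — expand Q → epsilon
step 14: stack=$ Q E  input=a a $  — expand E → a a Q
step 15: stack=$ Q Q a a  input=a a $  — match a
step 16: stack=$ Q Q a  input=a $  — match a
step 17: stack=$ Q Q  input=$  — expand Q → epsilon
step 18: stack=$ Q  input=$  — expand Q → epsilon
Accept reached after 18 steps.

18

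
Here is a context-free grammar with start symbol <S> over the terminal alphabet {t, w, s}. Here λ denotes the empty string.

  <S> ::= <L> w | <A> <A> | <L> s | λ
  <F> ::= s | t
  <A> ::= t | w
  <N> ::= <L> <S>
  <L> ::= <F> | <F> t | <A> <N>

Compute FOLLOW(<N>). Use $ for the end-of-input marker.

{s, t, w}

FIRST(<F>): from <F>::=s we get {s}; from <F>::=t we get {t}. So FIRST(<F>) = {s, t}.
FIRST(<A>): from <A>::=t we get {t}; from <A>::=w we get {w}. So FIRST(<A>) = {t, w}.
FIRST(<L>): from <L>::=<F> we get {s, t}; from <L>::=<F> t we get {s, t}; from <L>::=<A> <N> we get {t, w}. So FIRST(<L>) = {s, t, w}.
FIRST(<S>): from <S>::=<L> w we get {s, t, w}; from <S>::=<A> <A> we get {t, w}; from <S>::=<L> s we get {s, t, w}; from <S>::=λ we get {λ}. So FIRST(<S>) = {λ, s, t, w}.
FIRST(<N>): from <N>::=<L> <S> we get {s, t, w}. So FIRST(<N>) = {s, t, w}.
FOLLOW(<S>) includes $ since <S> is the start symbol.
FOLLOW(<S>): in <N>::=<L> <S>, the suffix after <S> is empty, so FOLLOW(<S>) ⊇ FOLLOW(<N>) = {s, t, w}. Thus FOLLOW(<S>) = {$, s, t, w}.
FOLLOW(<A>): in <S>::=<A> <A> (occurrence 1), <A> is followed by <A> with FIRST {t, w}; in <S>::=<A> <A> (occurrence 2), the suffix after <A> is empty, so FOLLOW(<A>) ⊇ FOLLOW(<S>) = {$, s, t, w}; in <L>::=<A> <N>, <A> is followed by <N> with FIRST {s, t, w}. Thus FOLLOW(<A>) = {$, s, t, w}.
FOLLOW(<F>): in <L>::=<F>, the suffix after <F> is empty, so FOLLOW(<F>) ⊇ FOLLOW(<L>) = {s, t, w}; in <L>::=<F> t, <F> is followed by t with FIRST {t}. Thus FOLLOW(<F>) = {s, t, w}.
FOLLOW(<N>): in <L>::=<A> <N>, the suffix after <N> is empty, so FOLLOW(<N>) ⊇ FOLLOW(<L>) = {s, t, w}. Thus FOLLOW(<N>) = {s, t, w}.
FOLLOW(<L>): in <S>::=<L> w, <L> is followed by w with FIRST {w}; in <S>::=<L> s, <L> is followed by s with FIRST {s}; in <N>::=<L> <S>, <L> is followed by <S> with FIRST {λ, s, t, w}; in <N>::=<L> <S>, the suffix after <L> is nullable, so FOLLOW(<L>) ⊇ FOLLOW(<N>) = {s, t, w}. Thus FOLLOW(<L>) = {s, t, w}.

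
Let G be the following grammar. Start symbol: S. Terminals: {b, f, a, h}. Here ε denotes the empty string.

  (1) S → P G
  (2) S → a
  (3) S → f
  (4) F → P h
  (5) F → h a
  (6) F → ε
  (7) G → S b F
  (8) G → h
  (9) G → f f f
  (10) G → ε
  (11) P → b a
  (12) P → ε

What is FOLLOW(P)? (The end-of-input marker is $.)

{$, a, b, f, h}

FIRST(P): from P→b a we get {b}; from P→ε we get {ε}. So FIRST(P) = {ε, b}.
FIRST(F): from F→P h we get {b, h}; from F→h a we get {h}; from F→ε we get {ε}. So FIRST(F) = {ε, b, h}.
FIRST(S): from S→P G we get {ε, a, b, f, h}; from S→a we get {a}; from S→f we get {f}. So FIRST(S) = {ε, a, b, f, h}.
FIRST(G): from G→S b F we get {a, b, f, h}; from G→h we get {h}; from G→f f f we get {f}; from G→ε we get {ε}. So FIRST(G) = {ε, a, b, f, h}.
FOLLOW(S) includes $ since S is the start symbol.
FOLLOW(S): in G→S b F, S is followed by b F with FIRST {b}. Thus FOLLOW(S) = {$, b}.
FOLLOW(G): in S→P G, the suffix after G is empty, so FOLLOW(G) ⊇ FOLLOW(S) = {$, b}. Thus FOLLOW(G) = {$, b}.
FOLLOW(F): in G→S b F, the suffix after F is empty, so FOLLOW(F) ⊇ FOLLOW(G) = {$, b}. Thus FOLLOW(F) = {$, b}.
FOLLOW(P): in S→P G, P is followed by G with FIRST {ε, a, b, f, h}; in S→P G, the suffix after P is nullable, so FOLLOW(P) ⊇ FOLLOW(S) = {$, b}; in F→P h, P is followed by h with FIRST {h}. Thus FOLLOW(P) = {$, a, b, f, h}.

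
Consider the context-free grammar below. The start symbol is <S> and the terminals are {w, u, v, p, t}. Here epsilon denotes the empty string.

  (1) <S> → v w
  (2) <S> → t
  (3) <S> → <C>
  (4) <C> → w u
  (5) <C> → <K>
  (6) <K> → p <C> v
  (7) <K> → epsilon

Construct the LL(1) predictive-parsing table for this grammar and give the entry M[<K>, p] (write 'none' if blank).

FIRST(<K>) = {epsilon, p}
FIRST(<C>) = {epsilon, p, w}  (via <K>)
FIRST(<S>) = {epsilon, p, t, v, w}  (via <C>)
FOLLOW(<S>) includes $ since <S> is the start symbol.
FOLLOW(<C>): in <S>→<C>, the suffix after <C> is empty, so FOLLOW(<C>) ⊇ FOLLOW(<S>) = {$}; in <K>→p <C> v, <C> is followed by v with FIRST {v}. Thus FOLLOW(<C>) = {$, v}.
FOLLOW(<K>): in <C>→<K>, the suffix after <K> is empty, so FOLLOW(<K>) ⊇ FOLLOW(<C>) = {$, v}. Thus FOLLOW(<K>) = {$, v}.
For <K> → p <C> v: FIRST(p <C> v) = {p}, so it goes in M[<K>, t] for t ∈ {p}.
For <K> → epsilon: FIRST(epsilon) = {epsilon}, so it goes in M[<K>, t] for t ∈ {}; since epsilon ∈ FIRST, also for every t ∈ FOLLOW(<K>) = {$, v}.

<K> → p <C> v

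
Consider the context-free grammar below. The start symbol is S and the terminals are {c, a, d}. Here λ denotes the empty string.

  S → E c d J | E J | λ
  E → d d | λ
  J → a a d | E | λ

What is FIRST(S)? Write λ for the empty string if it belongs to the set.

FIRST(E) = {λ, d}
FIRST(J) = {λ, a, d}  (via E)
FIRST(S) = {λ, a, c, d}  (via E c d J, E J)

{λ, a, c, d}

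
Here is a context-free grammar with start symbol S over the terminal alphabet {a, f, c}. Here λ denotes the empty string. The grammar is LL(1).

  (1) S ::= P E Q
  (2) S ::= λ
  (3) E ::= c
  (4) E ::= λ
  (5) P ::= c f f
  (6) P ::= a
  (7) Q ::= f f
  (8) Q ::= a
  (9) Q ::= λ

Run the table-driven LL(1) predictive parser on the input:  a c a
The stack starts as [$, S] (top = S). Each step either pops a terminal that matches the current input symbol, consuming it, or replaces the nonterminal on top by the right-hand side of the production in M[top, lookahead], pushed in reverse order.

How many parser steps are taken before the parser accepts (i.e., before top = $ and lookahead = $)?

     Stack    Input    Action
  1  $ S      a c a $  expand S ::= P E Q
  2  $ Q E P  a c a $  expand P ::= a
  3  $ Q E a  a c a $  match a
  4  $ Q E    c a $    expand E ::= c
  5  $ Q c    c a $    match c
  6  $ Q      a $      expand Q ::= a
  7  $ a      a $      match a
Accept reached after 7 steps.

7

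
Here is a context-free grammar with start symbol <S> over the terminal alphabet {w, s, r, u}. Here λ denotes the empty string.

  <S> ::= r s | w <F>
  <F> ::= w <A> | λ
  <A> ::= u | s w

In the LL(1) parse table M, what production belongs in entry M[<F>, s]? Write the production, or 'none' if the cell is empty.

FIRST(<S>) = {r, w}
FIRST(<F>) = {λ, w}
FIRST(<A>) = {s, u}
FOLLOW(<S>) includes $ since <S> is the start symbol.
FOLLOW(<S>): <S> appears on no right-hand side. Thus FOLLOW(<S>) = {$}.
FOLLOW(<F>): in <S>::=w <F>, the suffix after <F> is empty, so FOLLOW(<F>) ⊇ FOLLOW(<S>) = {$}. Thus FOLLOW(<F>) = {$}.
For <F> ::= w <A>: FIRST(w <A>) = {w}, so it goes in M[<F>, t] for t ∈ {w}.
For <F> ::= λ: FIRST(λ) = {λ}, so it goes in M[<F>, t] for t ∈ {}; since λ ∈ FIRST, also for every t ∈ FOLLOW(<F>) = {$}.
None of these place a production in M[<F>, s].

none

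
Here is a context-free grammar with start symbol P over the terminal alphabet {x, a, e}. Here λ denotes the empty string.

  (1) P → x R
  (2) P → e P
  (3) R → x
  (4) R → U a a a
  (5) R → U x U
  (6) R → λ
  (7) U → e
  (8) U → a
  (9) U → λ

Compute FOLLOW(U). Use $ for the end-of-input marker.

{$, a, x}

FIRST(P): from P→x R we get {x}; from P→e P we get {e}. So FIRST(P) = {e, x}.
FIRST(U): from U→e we get {e}; from U→a we get {a}; from U→λ we get {λ}. So FIRST(U) = {λ, a, e}.
FIRST(R): from R→x we get {x}; from R→U a a a we get {a, e}; from R→U x U we get {a, e, x}; from R→λ we get {λ}. So FIRST(R) = {λ, a, e, x}.
FOLLOW(P) includes $ since P is the start symbol.
FOLLOW(P): in P→e P, the suffix after P is empty (adds nothing new). Thus FOLLOW(P) = {$}.
FOLLOW(R): in P→x R, the suffix after R is empty, so FOLLOW(R) ⊇ FOLLOW(P) = {$}. Thus FOLLOW(R) = {$}.
FOLLOW(U): in R→U a a a, U is followed by a a a with FIRST {a}; in R→U x U (occurrence 1), U is followed by x U with FIRST {x}; in R→U x U (occurrence 2), the suffix after U is empty, so FOLLOW(U) ⊇ FOLLOW(R) = {$}. Thus FOLLOW(U) = {$, a, x}.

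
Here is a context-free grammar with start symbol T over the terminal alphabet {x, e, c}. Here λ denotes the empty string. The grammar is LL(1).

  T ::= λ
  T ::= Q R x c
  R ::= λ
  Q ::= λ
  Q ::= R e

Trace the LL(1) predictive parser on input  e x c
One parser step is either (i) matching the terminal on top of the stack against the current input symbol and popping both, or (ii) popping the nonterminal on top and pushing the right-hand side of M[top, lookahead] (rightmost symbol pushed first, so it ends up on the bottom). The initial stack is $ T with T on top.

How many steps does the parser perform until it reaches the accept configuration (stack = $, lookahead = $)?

     Stack        Input    Action
  1  $ T          e x c $  expand T ::= Q R x c
  2  $ c x R Q    e x c $  expand Q ::= R e
  3  $ c x R e R  e x c $  expand R ::= λ
  4  $ c x R e    e x c $  match e
  5  $ c x R      x c $    expand R ::= λ
  6  $ c x        x c $    match x
  7  $ c          c $      match c
Accept reached after 7 steps.

7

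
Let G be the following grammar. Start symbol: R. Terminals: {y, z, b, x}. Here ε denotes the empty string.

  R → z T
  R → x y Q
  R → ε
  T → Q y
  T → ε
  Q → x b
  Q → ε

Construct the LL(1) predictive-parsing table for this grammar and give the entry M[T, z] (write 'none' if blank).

FIRST(R): from R→z T we get {z}; from R→x y Q we get {x}; from R→ε we get {ε}. So FIRST(R) = {ε, x, z}.
FIRST(Q): from Q→x b we get {x}; from Q→ε we get {ε}. So FIRST(Q) = {ε, x}.
FIRST(T): from T→Q y we get {x, y}; from T→ε we get {ε}. So FIRST(T) = {ε, x, y}.
FOLLOW(R) includes $ since R is the start symbol.
FOLLOW(R): R appears on no right-hand side. Thus FOLLOW(R) = {$}.
FOLLOW(T): in R→z T, the suffix after T is empty, so FOLLOW(T) ⊇ FOLLOW(R) = {$}. Thus FOLLOW(T) = {$}.
For T → Q y: FIRST(Q y) = {x, y}, so it goes in M[T, t] for t ∈ {x, y}.
For T → ε: FIRST(ε) = {ε}, so it goes in M[T, t] for t ∈ {}; since ε ∈ FIRST, also for every t ∈ FOLLOW(T) = {$}.
None of these place a production in M[T, z].

none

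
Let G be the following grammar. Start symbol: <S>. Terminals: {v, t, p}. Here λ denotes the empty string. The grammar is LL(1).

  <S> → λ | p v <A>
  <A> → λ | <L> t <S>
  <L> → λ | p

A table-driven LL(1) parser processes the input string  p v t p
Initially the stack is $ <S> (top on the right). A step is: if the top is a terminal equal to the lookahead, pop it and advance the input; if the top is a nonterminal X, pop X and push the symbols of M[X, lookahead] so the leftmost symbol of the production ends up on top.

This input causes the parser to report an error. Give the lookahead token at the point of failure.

step 1: stack=$ <S>  input=p v t p $  — expand <S> → p v <A>
step 2: stack=$ <A> v p  input=p v t p $  — match p
step 3: stack=$ <A> v  input=v t p $  — match v
step 4: stack=$ <A>  input=t p $  — expand <A> → <L> t <S>
step 5: stack=$ <S> t <L>  input=t p $  — expand <L> → λ
step 6: stack=$ <S> t  input=t p $  — match t
step 7: stack=$ <S>  input=p $  — expand <S> → p v <A>
step 8: stack=$ <A> v p  input=p $  — match p
step 9: stack=$ <A> v  input=$  — error: top is terminal v but lookahead is $

$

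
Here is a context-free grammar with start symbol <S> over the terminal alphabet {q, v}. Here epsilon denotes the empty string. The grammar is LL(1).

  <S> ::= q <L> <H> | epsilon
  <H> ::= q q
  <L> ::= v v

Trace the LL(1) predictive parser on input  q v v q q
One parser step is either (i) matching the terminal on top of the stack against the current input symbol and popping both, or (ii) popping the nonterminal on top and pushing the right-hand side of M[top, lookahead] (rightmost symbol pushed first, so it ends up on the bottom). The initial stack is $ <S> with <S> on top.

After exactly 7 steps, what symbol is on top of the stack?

q

step 1: stack=$ <S>  input=q v v q q $  — expand <S> ::= q <L> <H>
step 2: stack=$ <H> <L> q  input=q v v q q $  — match q
step 3: stack=$ <H> <L>  input=v v q q $  — expand <L> ::= v v
step 4: stack=$ <H> v v  input=v v q q $  — match v
step 5: stack=$ <H> v  input=v q q $  — match v
step 6: stack=$ <H>  input=q q $  — expand <H> ::= q q
step 7: stack=$ q q  input=q q $  — match q
Stack after step 7: $ q (top = q).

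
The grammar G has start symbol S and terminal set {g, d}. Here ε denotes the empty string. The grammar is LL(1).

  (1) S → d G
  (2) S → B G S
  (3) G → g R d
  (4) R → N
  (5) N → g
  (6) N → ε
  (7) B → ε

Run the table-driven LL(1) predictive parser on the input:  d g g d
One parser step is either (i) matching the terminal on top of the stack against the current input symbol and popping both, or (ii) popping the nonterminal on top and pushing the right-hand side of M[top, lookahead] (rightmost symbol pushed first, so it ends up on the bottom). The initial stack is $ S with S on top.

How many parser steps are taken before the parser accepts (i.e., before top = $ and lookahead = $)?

step 1: stack=$ S  input=d g g d $  — expand S → d G
step 2: stack=$ G d  input=d g g d $  — match d
step 3: stack=$ G  input=g g d $  — expand G → g R d
step 4: stack=$ d R g  input=g g d $  — match g
step 5: stack=$ d R  input=g d $  — expand R → N
step 6: stack=$ d N  input=g d $  — expand N → g
step 7: stack=$ d g  input=g d $  — match g
step 8: stack=$ d  input=d $  — match d
Accept reached after 8 steps.

8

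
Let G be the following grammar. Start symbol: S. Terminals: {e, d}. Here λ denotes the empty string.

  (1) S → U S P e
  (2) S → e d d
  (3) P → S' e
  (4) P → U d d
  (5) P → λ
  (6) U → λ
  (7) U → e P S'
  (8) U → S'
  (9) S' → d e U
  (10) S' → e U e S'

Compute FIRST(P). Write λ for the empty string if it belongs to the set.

FIRST(S') = {d, e}
FIRST(U) = {λ, d, e}  (via S')
FIRST(S) = {d, e}  (via U S P e)
FIRST(P) = {λ, d, e}  (via S' e, U d d)

{λ, d, e}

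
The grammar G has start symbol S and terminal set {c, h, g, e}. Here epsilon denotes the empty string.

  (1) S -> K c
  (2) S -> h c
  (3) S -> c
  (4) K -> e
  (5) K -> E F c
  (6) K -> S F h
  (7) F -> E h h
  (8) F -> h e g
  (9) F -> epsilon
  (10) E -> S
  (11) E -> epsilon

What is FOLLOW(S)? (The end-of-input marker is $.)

{$, c, e, h}

FIRST(S) = {c, e, h}  (via K c)
FIRST(E) = {epsilon, c, e, h}  (via S)
FIRST(F) = {epsilon, c, e, h}  (via E h h)
FIRST(K) = {c, e, h}  (via E F c, S F h)
FOLLOW(S) includes $ since S is the start symbol.
FOLLOW(K): in S->K c, K is followed by c with FIRST {c}. Thus FOLLOW(K) = {c}.
FOLLOW(F): in K->E F c, F is followed by c with FIRST {c}; in K->S F h, F is followed by h with FIRST {h}. Thus FOLLOW(F) = {c, h}.
FOLLOW(E): in K->E F c, E is followed by F c with FIRST {c, e, h}; in F->E h h, E is followed by h h with FIRST {h}. Thus FOLLOW(E) = {c, e, h}.
FOLLOW(S): in K->S F h, S is followed by F h with FIRST {c, e, h}; in E->S, the suffix after S is empty, so FOLLOW(S) ⊇ FOLLOW(E) = {c, e, h}. Thus FOLLOW(S) = {$, c, e, h}.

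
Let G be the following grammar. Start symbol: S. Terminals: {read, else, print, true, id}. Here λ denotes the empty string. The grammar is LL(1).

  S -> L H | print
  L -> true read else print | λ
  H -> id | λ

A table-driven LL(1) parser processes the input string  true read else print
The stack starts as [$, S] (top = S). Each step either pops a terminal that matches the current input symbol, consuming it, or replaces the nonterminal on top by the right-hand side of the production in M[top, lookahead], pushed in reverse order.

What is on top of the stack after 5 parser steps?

print

step 1: stack=$ S  input=true read else print $  — expand S -> L H
step 2: stack=$ H L  input=true read else print $  — expand L -> true read else print
step 3: stack=$ H print else read true  input=true read else print $  — match true
step 4: stack=$ H print else read  input=read else print $  — match read
step 5: stack=$ H print else  input=else print $  — match else
Stack after step 5: $ H print (top = print).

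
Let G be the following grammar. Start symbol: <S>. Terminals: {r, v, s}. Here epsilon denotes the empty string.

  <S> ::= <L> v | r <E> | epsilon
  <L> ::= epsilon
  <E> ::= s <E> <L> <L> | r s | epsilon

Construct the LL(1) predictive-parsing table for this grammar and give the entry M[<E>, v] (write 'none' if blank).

FIRST(<L>): from <L>::=epsilon we get {epsilon}. So FIRST(<L>) = {epsilon}.
FIRST(<E>): from <E>::=s <E> <L> <L> we get {s}; from <E>::=r s we get {r}; from <E>::=epsilon we get {epsilon}. So FIRST(<E>) = {epsilon, r, s}.
FIRST(<S>): from <S>::=<L> v we get {v}; from <S>::=r <E> we get {r}; from <S>::=epsilon we get {epsilon}. So FIRST(<S>) = {epsilon, r, v}.
FOLLOW(<S>) includes $ since <S> is the start symbol.
FOLLOW(<S>): <S> appears on no right-hand side. Thus FOLLOW(<S>) = {$}.
FOLLOW(<E>): in <S>::=r <E>, the suffix after <E> is empty, so FOLLOW(<E>) ⊇ FOLLOW(<S>) = {$}; in <E>::=s <E> <L> <L>, <E> is followed by <L> <L> with FIRST {epsilon}; in <E>::=s <E> <L> <L>, the suffix after <E> is nullable (adds nothing new). Thus FOLLOW(<E>) = {$}.
For <E> ::= s <E> <L> <L>: FIRST(s <E> <L> <L>) = {s}, so it goes in M[<E>, t] for t ∈ {s}.
For <E> ::= r s: FIRST(r s) = {r}, so it goes in M[<E>, t] for t ∈ {r}.
For <E> ::= epsilon: FIRST(epsilon) = {epsilon}, so it goes in M[<E>, t] for t ∈ {}; since epsilon ∈ FIRST, also for every t ∈ FOLLOW(<E>) = {$}.
None of these place a production in M[<E>, v].

none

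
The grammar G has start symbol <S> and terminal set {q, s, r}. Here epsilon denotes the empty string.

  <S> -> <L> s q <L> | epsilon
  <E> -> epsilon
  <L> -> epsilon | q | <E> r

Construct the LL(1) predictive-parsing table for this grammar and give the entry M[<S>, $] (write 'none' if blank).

FIRST(<E>) = {epsilon}
FIRST(<L>) = {epsilon, q, r}  (via <E> r)
FIRST(<S>) = {epsilon, q, r, s}  (via <L> s q <L>)
FOLLOW(<S>) includes $ since <S> is the start symbol.
FOLLOW(<S>): <S> appears on no right-hand side. Thus FOLLOW(<S>) = {$}.
For <S> -> <L> s q <L>: FIRST(<L> s q <L>) = {q, r, s}, so it goes in M[<S>, t] for t ∈ {q, r, s}.
For <S> -> epsilon: FIRST(epsilon) = {epsilon}, so it goes in M[<S>, t] for t ∈ {}; since epsilon ∈ FIRST, also for every t ∈ FOLLOW(<S>) = {$}.

<S> -> epsilon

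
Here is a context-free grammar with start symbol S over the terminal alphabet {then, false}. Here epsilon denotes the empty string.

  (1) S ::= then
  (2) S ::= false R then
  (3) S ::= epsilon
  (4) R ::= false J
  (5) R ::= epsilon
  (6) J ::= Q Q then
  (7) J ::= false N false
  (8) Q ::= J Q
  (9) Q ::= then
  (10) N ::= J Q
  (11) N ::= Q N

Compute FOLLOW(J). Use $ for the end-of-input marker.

FIRST(S): from S::=then we get {then}; from S::=false R then we get {false}; from S::=epsilon we get {epsilon}. So FIRST(S) = {epsilon, false, then}.
FIRST(R): from R::=false J we get {false}; from R::=epsilon we get {epsilon}. So FIRST(R) = {epsilon, false}.
FIRST(J): from J::=Q Q then we get {false, then}; from J::=false N false we get {false}. So FIRST(J) = {false, then}.
FIRST(Q): from Q::=J Q we get {false, then}; from Q::=then we get {then}. So FIRST(Q) = {false, then}.
FIRST(N): from N::=J Q we get {false, then}; from N::=Q N we get {false, then}. So FIRST(N) = {false, then}.
FOLLOW(S) includes $ since S is the start symbol.
FOLLOW(S): S appears on no right-hand side. Thus FOLLOW(S) = {$}.
FOLLOW(R): in S::=false R then, R is followed by then with FIRST {then}. Thus FOLLOW(R) = {then}.
FOLLOW(J): in R::=false J, the suffix after J is empty, so FOLLOW(J) ⊇ FOLLOW(R) = {then}; in Q::=J Q, J is followed by Q with FIRST {false, then}; in N::=J Q, J is followed by Q with FIRST {false, then}. Thus FOLLOW(J) = {false, then}.
FOLLOW(N): in J::=false N false, N is followed by false with FIRST {false}; in N::=Q N, the suffix after N is empty (adds nothing new). Thus FOLLOW(N) = {false}.
FOLLOW(Q): in J::=Q Q then (occurrence 1), Q is followed by Q then with FIRST {false, then}; in J::=Q Q then (occurrence 2), Q is followed by then with FIRST {then}; in Q::=J Q, the suffix after Q is empty (adds nothing new); in N::=J Q, the suffix after Q is empty, so FOLLOW(Q) ⊇ FOLLOW(N) = {false}; in N::=Q N, Q is followed by N with FIRST {false, then}. Thus FOLLOW(Q) = {false, then}.

{false, then}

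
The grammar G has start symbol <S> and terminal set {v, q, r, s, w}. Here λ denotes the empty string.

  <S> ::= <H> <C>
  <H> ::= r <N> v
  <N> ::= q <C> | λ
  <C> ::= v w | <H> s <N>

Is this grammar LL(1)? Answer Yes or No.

Yes

FIRST(<S>) = {r}
FIRST(<H>) = {r}
FIRST(<N>) = {λ, q}
FIRST(<C>) = {r, v}
FOLLOW(<S>) = {$}
FOLLOW(<H>) = {r, s, v}
FOLLOW(<N>) = {$, v}
FOLLOW(<C>) = {$, v}
Each cell of M receives at most one production.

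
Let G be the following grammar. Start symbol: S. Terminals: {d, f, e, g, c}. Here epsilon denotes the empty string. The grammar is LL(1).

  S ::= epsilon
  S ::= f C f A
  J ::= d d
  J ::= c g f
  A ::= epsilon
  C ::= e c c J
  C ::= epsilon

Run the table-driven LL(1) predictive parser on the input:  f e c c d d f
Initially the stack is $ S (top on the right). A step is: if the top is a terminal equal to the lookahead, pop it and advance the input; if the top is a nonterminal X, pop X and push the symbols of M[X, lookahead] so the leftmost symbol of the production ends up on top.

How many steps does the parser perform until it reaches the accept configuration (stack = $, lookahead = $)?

11

      Stack          Input            Action
   1  $ S            f e c c d d f $  expand S ::= f C f A
   2  $ A f C f      f e c c d d f $  match f
   3  $ A f C        e c c d d f $    expand C ::= e c c J
   4  $ A f J c c e  e c c d d f $    match e
   5  $ A f J c c    c c d d f $      match c
   6  $ A f J c      c d d f $        match c
   7  $ A f J        d d f $          expand J ::= d d
   8  $ A f d d      d d f $          match d
   9  $ A f d        d f $            match d
  10  $ A f          f $              match f
  11  $ A            $                expand A ::= epsilon
Accept reached after 11 steps.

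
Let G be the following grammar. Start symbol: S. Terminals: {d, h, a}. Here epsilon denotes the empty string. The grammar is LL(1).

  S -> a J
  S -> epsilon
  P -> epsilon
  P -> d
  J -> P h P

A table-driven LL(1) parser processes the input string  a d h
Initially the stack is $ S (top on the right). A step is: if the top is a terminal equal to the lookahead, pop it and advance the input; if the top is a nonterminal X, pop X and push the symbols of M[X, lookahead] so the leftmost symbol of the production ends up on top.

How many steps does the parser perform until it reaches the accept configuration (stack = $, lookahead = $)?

     Stack    Input    Action
  1  $ S      a d h $  expand S -> a J
  2  $ J a    a d h $  match a
  3  $ J      d h $    expand J -> P h P
  4  $ P h P  d h $    expand P -> d
  5  $ P h d  d h $    match d
  6  $ P h    h $      match h
  7  $ P      $        expand P -> epsilon
Accept reached after 7 steps.

7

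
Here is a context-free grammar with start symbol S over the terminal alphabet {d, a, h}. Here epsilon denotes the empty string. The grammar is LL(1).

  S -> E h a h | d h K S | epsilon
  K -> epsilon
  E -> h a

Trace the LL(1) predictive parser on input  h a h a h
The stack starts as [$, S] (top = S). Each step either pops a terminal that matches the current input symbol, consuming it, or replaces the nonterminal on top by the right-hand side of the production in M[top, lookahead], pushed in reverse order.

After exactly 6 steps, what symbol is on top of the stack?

h

     Stack        Input        Action
  1  $ S          h a h a h $  expand S -> E h a h
  2  $ h a h E    h a h a h $  expand E -> h a
  3  $ h a h a h  h a h a h $  match h
  4  $ h a h a    a h a h $    match a
  5  $ h a h      h a h $      match h
  6  $ h a        a h $        match a
Stack after step 6: $ h (top = h).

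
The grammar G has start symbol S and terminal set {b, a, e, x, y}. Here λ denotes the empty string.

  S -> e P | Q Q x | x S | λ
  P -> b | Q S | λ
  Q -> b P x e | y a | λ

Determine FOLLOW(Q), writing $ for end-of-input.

FIRST(Q): from Q->b P x e we get {b}; from Q->y a we get {y}; from Q->λ we get {λ}. So FIRST(Q) = {λ, b, y}.
FIRST(S): from S->e P we get {e}; from S->Q Q x we get {b, x, y}; from S->x S we get {x}; from S->λ we get {λ}. So FIRST(S) = {λ, b, e, x, y}.
FIRST(P): from P->b we get {b}; from P->Q S we get {λ, b, e, x, y}; from P->λ we get {λ}. So FIRST(P) = {λ, b, e, x, y}.
FOLLOW(S) includes $ since S is the start symbol.
FOLLOW(S): in S->x S, the suffix after S is empty (adds nothing new); in P->Q S, the suffix after S is empty, so FOLLOW(S) ⊇ FOLLOW(P) = {$, x}. Thus FOLLOW(S) = {$, x}.
FOLLOW(P): in S->e P, the suffix after P is empty, so FOLLOW(P) ⊇ FOLLOW(S) = {$, x}; in Q->b P x e, P is followed by x e with FIRST {x}. Thus FOLLOW(P) = {$, x}.
FOLLOW(Q): in S->Q Q x (occurrence 1), Q is followed by Q x with FIRST {b, x, y}; in S->Q Q x (occurrence 2), Q is followed by x with FIRST {x}; in P->Q S, Q is followed by S with FIRST {λ, b, e, x, y}; in P->Q S, the suffix after Q is nullable, so FOLLOW(Q) ⊇ FOLLOW(P) = {$, x}. Thus FOLLOW(Q) = {$, b, e, x, y}.

{$, b, e, x, y}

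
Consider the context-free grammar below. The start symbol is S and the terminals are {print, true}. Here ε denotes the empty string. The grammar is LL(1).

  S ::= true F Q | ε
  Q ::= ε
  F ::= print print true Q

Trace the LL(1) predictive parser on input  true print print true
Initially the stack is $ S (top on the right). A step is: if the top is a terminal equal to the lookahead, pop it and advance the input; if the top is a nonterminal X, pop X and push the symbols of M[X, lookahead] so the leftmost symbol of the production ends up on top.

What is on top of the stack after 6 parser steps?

     Stack                   Input                    Action
  1  $ S                     true print print true $  expand S ::= true F Q
  2  $ Q F true              true print print true $  match true
  3  $ Q F                   print print true $       expand F ::= print print true Q
  4  $ Q Q true print print  print print true $       match print
  5  $ Q Q true print        print true $             match print
  6  $ Q Q true              true $                   match true
Stack after step 6: $ Q Q (top = Q).

Q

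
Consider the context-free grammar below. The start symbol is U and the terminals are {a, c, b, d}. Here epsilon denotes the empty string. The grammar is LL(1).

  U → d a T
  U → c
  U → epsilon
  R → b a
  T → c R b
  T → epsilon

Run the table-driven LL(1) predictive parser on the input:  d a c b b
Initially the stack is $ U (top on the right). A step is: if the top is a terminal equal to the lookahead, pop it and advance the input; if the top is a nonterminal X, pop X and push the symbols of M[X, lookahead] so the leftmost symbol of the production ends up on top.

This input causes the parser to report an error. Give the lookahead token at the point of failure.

step 1: stack=$ U  input=d a c b b $  — expand U → d a T
step 2: stack=$ T a d  input=d a c b b $  — match d
step 3: stack=$ T a  input=a c b b $  — match a
step 4: stack=$ T  input=c b b $  — expand T → c R b
step 5: stack=$ b R c  input=c b b $  — match c
step 6: stack=$ b R  input=b b $  — expand R → b a
step 7: stack=$ b a b  input=b b $  — match b
step 8: stack=$ b a  input=b $  — error: top is terminal a but lookahead is b

b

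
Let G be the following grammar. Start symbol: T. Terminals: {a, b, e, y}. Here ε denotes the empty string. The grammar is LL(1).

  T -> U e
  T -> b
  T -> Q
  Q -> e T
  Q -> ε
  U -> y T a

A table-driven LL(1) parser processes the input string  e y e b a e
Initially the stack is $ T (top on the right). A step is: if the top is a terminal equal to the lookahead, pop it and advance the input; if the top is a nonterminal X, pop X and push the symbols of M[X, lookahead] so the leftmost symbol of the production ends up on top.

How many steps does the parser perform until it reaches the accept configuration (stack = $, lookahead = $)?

13

step 1: stack=$ T  input=e y e b a e $  — expand T -> Q
step 2: stack=$ Q  input=e y e b a e $  — expand Q -> e T
step 3: stack=$ T e  input=e y e b a e $  — match e
step 4: stack=$ T  input=y e b a e $  — expand T -> U e
step 5: stack=$ e U  input=y e b a e $  — expand U -> y T a
step 6: stack=$ e a T y  input=y e b a e $  — match y
step 7: stack=$ e a T  input=e b a e $  — expand T -> Q
step 8: stack=$ e a Q  input=e b a e $  — expand Q -> e T
step 9: stack=$ e a T e  input=e b a e $  — match e
step 10: stack=$ e a T  input=b a e $  — expand T -> b
step 11: stack=$ e a b  input=b a e $  — match b
step 12: stack=$ e a  input=a e $  — match a
step 13: stack=$ e  input=e $  — match e
Accept reached after 13 steps.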